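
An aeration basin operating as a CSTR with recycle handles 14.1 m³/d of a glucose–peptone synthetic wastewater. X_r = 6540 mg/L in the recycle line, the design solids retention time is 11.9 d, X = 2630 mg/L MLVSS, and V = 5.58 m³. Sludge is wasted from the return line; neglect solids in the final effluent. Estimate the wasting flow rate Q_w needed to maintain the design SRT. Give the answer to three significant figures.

Q_w ≈ 0.189 m³/d

θ_c = V·X/(Q_w·X_r) when wasting from the recycle, so Q_w = V·X/(θ_c·X_r) = 5.580 × 2630 / (11.9 × 6540) = 0.1886 m³/d.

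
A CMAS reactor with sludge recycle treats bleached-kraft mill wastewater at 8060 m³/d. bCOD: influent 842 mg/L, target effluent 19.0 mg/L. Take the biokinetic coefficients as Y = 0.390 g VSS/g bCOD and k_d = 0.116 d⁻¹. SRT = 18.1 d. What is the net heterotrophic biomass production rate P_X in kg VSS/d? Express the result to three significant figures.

Y_obs = Y / (1 + k_d θ_c) = 0.390 / (1 + 0.116 × 18.1) = 0.390 / 3.100 = 0.1258.
Substrate removed = Q·(S₀ − S) = 8060 m³/d × (842 − 19.0) g/m³ = 6.63×10^6 g/d = 6633 kg/d.
Net biomass production P_X = Y_obs × Q·(S₀ − S) = 0.1258 × 6633 = 834.6 kg VSS/d.

P_X ≈ 835 kg VSS/d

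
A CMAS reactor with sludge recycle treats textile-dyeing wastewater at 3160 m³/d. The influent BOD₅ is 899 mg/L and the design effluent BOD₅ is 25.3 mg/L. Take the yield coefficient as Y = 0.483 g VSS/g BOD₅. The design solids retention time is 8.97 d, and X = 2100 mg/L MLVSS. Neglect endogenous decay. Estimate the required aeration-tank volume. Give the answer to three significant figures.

V ≈ 5700 m³

V·X = Y·Q·ΔS·θ_c gives V = 0.483 × 3160 × (899 − 25.3) × 8.97 / 2100 = 5696 m³.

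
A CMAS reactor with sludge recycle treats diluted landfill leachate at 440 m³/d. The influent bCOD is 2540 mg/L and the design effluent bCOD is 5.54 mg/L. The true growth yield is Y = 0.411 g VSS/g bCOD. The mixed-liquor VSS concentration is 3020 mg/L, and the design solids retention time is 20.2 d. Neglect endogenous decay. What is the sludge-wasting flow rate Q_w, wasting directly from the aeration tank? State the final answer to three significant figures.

V·X = Y·Q·ΔS·θ_c gives V = 0.411 × 440 × (2540 − 5.54) × 20.2 / 3020 = 3066 m³.
For wasting at MLVSS concentration, Q_w = V/θ_c = 3066/20.2 = 151.8 m³/d.

Q_w ≈ 152 m³/d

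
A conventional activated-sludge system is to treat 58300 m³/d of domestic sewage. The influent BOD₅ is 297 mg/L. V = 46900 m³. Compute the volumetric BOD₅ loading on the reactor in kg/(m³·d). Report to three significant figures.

L_v ≈ 0.369 kg BOD₅/(m³·d)

L_v = Q S₀ / V = 58300 × 297 × 10⁻³ / 46900 = 0.3692 kg/(m³·d).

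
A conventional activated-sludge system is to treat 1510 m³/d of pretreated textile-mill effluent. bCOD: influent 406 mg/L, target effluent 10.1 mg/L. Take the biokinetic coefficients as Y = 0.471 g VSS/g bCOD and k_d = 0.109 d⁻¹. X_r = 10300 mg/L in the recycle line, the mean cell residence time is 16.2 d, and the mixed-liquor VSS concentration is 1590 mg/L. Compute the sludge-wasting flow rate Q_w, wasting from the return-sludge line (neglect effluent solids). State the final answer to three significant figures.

Rearranging the biomass balance for a CMAS with decay, V = Y·Q·ΔS·θ_c / [X·(1+k_d θ_c)] = 0.471 × 1510 × (406 − 10.1) × 16.2 / [1590 × (1 + 0.109 × 16.2)] = 4.56×10^6 / 4398 = 1037 m³.
θ_c = V·X/(Q_w·X_r) when wasting from the recycle, so Q_w = V·X/(θ_c·X_r) = 1037 × 1590 / (16.2 × 10300) = 9.884 m³/d.

Q_w ≈ 9.88 m³/d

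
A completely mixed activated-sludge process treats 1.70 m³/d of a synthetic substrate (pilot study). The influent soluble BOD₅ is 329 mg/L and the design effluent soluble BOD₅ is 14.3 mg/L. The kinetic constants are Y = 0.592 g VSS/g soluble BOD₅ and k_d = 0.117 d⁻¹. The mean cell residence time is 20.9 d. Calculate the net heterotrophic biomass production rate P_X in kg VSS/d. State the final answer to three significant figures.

P_X ≈ 0.0919 kg VSS/d

Correct the yield for decay: Y_obs = Y/(1 + k_d θ_c) = 0.592 / (1 + 0.117 × 20.9) = 0.592 / 3.445 = 0.1718.
Substrate removed = Q·(S₀ − S) = 1.70 m³/d × (329 − 14.3) g/m³ = 5.35×10^2 g/d = 0.5350 kg/d.
Biomass produced: P_X = Y_obs·Q·ΔS = 0.1718 × 0.5350 ≈ 0.09193 kg VSS/d.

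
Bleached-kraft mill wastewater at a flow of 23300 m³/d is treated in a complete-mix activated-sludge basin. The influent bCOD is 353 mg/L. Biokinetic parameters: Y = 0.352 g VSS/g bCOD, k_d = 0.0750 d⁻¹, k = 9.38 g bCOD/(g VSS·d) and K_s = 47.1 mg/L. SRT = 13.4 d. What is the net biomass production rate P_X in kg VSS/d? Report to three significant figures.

For a completely mixed reactor with recycle the Lawrence–McCarty relation gives S = K_s·(1 + k_d·θ_c) / [θ_c·(Y·k − k_d) − 1] = 47.1 × (1 + 0.0750 × 13.4) / [13.4 × (0.352 × 9.38 − 0.0750) − 1] = 94.44 / 42.24 = 2.236 mg/L.
Y_obs = Y / (1 + k_d θ_c) = 0.352 / (1 + 0.0750 × 13.4) = 0.352 / 2.005 = 0.1756.
Q·(S₀ − S) = 23300 × (353 − 2.24) × 10⁻³ = 8173 kg/d removed.
So the net sludge growth is P_X = 0.1756 × 8173 = 1435 kg VSS/d.

P_X ≈ 1430 kg VSS/d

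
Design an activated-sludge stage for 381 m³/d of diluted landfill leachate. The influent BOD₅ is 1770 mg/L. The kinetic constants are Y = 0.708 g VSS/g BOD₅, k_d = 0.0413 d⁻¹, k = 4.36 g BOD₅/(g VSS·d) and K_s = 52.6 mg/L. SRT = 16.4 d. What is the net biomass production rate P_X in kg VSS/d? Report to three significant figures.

P_X ≈ 284 kg VSS/d

From the Monod/SRT balance for a CMAS, S = K_s·(1+k_d θ_c)/[θ_c·(Y k − k_d) − 1] = 52.6 × (1 + 0.0413 × 16.4) / [16.4 × (0.708 × 4.36 − 0.0413) − 1] = 88.23 / 48.95 = 1.802 mg/L.
Y_obs = Y / (1 + k_d θ_c) = 0.708 / (1 + 0.0413 × 16.4) = 0.708 / 1.677 = 0.4221.
ΔS = 1770 − 1.80 = 1768 mg/L, so the substrate removal rate is 381 × 1768/1000 = 673.7 kg BOD₅/d.
P_X = Y_obs · Q(S₀ − S) = 0.4221 × 673.7 = 284.4 kg VSS/d.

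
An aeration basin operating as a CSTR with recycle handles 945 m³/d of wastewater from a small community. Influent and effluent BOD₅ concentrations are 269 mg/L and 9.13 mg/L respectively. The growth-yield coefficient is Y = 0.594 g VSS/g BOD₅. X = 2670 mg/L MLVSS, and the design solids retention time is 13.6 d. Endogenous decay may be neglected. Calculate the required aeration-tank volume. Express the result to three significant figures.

Biomass mass balance (decay neglected): V·X = Y·Q·(S₀ − S)·θ_c, so V = 0.594 × 945 × (269 − 9.13) × 13.6 / 2670 = 743.0 m³.

V ≈ 743 m³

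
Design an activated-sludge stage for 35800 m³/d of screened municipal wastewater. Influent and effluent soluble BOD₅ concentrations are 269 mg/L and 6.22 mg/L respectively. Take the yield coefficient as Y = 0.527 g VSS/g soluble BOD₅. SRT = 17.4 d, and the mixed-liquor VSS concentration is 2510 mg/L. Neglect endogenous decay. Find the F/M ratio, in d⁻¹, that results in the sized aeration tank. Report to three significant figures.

F/M ≈ 0.112 d⁻¹

V·X = Y·Q·ΔS·θ_c gives V = 0.527 × 35800 × (269 − 6.22) × 17.4 / 2510 = 34369 m³.
F/M = applied load / biomass = Q·S₀/(V·X) = 35800 × 269 / (34369 × 2510) = 0.1116 d⁻¹.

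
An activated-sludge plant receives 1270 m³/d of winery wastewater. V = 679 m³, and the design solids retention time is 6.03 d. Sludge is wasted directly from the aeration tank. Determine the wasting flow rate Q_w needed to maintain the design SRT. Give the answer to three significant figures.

For wasting at MLVSS concentration, Q_w = V/θ_c = 679.0/6.03 = 112.6 m³/d.

Q_w ≈ 113 m³/d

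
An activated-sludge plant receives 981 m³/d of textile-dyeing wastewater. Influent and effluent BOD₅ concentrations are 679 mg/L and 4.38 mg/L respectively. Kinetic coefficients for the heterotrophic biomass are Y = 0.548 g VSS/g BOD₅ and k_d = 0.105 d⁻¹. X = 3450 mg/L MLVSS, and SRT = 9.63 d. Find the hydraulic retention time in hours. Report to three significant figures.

τ ≈ 12.3 h

From the SRT design equation V = Y Q (S₀−S) θ_c / [X (1 + k_d θ_c)] = 0.548 × 981 × (679 − 4.38) × 9.63 / [3450 × (1 + 0.105 × 9.63)] = 3.49×10^6 / 6938 = 503.4 m³.
τ = V/Q = 503.4/981 = 0.5131 d, or 12.31 h.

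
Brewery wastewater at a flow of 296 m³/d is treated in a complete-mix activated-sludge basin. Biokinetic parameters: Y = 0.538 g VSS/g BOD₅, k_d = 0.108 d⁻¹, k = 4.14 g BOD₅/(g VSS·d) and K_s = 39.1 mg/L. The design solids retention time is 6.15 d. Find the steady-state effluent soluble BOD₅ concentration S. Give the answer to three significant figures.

S ≈ 5.41 mg/L

For a completely mixed reactor with recycle the Lawrence–McCarty relation gives S = K_s·(1 + k_d·θ_c) / [θ_c·(Y·k − k_d) − 1] = 39.1 × (1 + 0.108 × 6.15) / [6.15 × (0.538 × 4.14 − 0.108) − 1] = 65.07 / 12.03 = 5.407 mg/L.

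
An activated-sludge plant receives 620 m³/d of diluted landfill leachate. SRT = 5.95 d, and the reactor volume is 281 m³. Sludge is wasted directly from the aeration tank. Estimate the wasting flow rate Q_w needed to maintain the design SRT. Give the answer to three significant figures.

Q_w ≈ 47.2 m³/d

For wasting at MLVSS concentration, Q_w = V/θ_c = 281.0/5.95 = 47.23 m³/d.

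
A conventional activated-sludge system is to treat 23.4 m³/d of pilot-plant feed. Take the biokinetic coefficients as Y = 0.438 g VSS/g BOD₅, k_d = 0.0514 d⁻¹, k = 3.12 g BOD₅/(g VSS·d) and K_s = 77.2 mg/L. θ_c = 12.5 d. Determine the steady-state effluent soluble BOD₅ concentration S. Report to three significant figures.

S ≈ 8.21 mg/L

From the Monod/SRT balance for a CMAS, S = K_s·(1+k_d θ_c)/[θ_c·(Y k − k_d) − 1] = 77.2 × (1 + 0.0514 × 12.5) / [12.5 × (0.438 × 3.12 − 0.0514) − 1] = 126.8 / 15.44 = 8.213 mg/L.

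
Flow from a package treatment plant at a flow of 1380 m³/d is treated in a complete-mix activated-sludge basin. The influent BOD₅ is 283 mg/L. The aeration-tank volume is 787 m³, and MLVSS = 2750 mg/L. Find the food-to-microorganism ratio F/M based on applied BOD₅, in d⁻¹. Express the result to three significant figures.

F/M ≈ 0.180 d⁻¹

F/M = Q·S₀ / (V·X) = 1380 × 283 / (787.0 × 2750) = 0.1805 g BOD₅·(g VSS·d)⁻¹.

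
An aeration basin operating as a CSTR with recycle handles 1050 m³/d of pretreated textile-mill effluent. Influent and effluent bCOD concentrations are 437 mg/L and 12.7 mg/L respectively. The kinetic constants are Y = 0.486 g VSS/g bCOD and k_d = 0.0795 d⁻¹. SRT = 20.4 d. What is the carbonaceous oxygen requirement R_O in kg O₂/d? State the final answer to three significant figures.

R_O ≈ 328 kg O₂/d

Y_obs = Y / (1 + k_d θ_c) = 0.486 / (1 + 0.0795 × 20.4) = 0.486 / 2.622 = 0.1854.
Mass of bCOD removed per day: Q(S₀ − S) = 1050 × 424.3 g/m³ = 445.5 kg/d.
P_X = Y_obs·Q·(S₀ − S) = 0.1854 × 445.5 = 82.58 kg VSS/d.
R_O = Q·(S₀ − S) − 1.42·P_X = 445.5 − 1.42 × 82.58 = 328.2 kg O₂/d.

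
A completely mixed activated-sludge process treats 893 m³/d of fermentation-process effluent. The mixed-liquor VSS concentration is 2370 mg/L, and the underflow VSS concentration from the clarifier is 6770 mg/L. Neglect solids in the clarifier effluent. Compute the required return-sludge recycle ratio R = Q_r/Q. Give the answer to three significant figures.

R ≈ 0.539

Solids balance on the clarifier gives (1+R)X = R·X_r, so R = X/(X_r − X) = 2370 / (6770 − 2370) = 0.5386.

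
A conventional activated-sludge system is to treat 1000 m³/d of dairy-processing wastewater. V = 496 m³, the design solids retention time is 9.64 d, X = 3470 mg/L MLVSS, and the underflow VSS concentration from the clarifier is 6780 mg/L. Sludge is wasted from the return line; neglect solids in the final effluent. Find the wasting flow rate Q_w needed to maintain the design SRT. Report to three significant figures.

Wasting from the return line (neglecting effluent solids): Q_w = V·X / (θ_c·X_r) = 496.0 × 3470 / (9.64 × 6780) = 26.33 m³/d.

Q_w ≈ 26.3 m³/d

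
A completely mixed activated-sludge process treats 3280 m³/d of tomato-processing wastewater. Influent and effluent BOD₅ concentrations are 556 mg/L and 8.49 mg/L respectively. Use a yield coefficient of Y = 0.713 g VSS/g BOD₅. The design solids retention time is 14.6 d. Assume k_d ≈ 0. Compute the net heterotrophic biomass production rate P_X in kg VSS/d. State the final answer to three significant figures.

P_X ≈ 1280 kg VSS/d

Since k_d ≈ 0, Y_obs = Y = 0.713 g VSS/g BOD₅.
Q·(S₀ − S) = 3280 × (556 − 8.49) × 10⁻³ = 1796 kg/d removed.
So the net sludge growth is P_X = 0.7130 × 1796 = 1280 kg VSS/d.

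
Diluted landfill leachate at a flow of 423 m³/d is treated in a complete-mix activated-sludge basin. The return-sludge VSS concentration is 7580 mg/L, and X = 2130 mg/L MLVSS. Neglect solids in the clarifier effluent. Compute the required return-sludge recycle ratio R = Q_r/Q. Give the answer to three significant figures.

R ≈ 0.391

R = Q_r/Q = X/(X_r − X) = 2130 / (7580 − 2130) = 0.3908.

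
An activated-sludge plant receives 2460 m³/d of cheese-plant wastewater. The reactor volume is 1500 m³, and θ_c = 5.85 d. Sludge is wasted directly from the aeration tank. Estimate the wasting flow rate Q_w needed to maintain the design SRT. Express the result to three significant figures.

Wasting from the aeration tank: Q_w = V / θ_c = 1500 / 5.85 = 256.4 m³/d.

Q_w ≈ 256 m³/d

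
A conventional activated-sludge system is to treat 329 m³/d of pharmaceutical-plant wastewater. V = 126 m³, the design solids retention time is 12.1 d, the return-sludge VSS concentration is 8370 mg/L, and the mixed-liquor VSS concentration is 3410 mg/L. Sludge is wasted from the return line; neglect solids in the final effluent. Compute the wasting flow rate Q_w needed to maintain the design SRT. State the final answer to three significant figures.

θ_c = V·X/(Q_w·X_r) when wasting from the recycle, so Q_w = V·X/(θ_c·X_r) = 126.0 × 3410 / (12.1 × 8370) = 4.242 m³/d.

Q_w ≈ 4.24 m³/d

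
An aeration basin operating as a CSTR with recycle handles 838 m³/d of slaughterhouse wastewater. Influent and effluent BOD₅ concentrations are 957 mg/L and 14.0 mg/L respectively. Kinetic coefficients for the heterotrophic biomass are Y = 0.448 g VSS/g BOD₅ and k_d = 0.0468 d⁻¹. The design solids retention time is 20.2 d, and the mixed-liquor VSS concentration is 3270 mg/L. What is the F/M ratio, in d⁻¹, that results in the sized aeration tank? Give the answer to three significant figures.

Rearranging the biomass balance for a CMAS with decay, V = Y·Q·ΔS·θ_c / [X·(1+k_d θ_c)] = 0.448 × 838 × (957 − 14.0) × 20.2 / [3270 × (1 + 0.0468 × 20.2)] = 7.15×10^6 / 6361 = 1124 m³.
Food-to-microorganism ratio F/M = Q S₀ / (V X) = 838 × 957 / (1124 × 3270) = 0.2182 d⁻¹.

F/M ≈ 0.218 d⁻¹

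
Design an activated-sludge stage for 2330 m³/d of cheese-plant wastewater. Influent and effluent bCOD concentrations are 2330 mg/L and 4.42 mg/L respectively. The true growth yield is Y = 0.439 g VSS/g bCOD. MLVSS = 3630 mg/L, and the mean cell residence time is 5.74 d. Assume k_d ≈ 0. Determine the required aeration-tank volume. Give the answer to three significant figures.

With k_d = 0 the design equation reduces to V = Y Q (S₀−S) θ_c / X = 0.439 × 2330 × (2330 − 4.42) × 5.74 / 3630 = 3761 m³.

V ≈ 3760 m³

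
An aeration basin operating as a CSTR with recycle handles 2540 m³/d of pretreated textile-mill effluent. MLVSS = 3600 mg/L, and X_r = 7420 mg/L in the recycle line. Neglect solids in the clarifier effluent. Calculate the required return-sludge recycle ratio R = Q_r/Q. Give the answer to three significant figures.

Solids balance on the clarifier gives (1+R)X = R·X_r, so R = X/(X_r − X) = 3600 / (7420 − 3600) = 0.9424.

R ≈ 0.942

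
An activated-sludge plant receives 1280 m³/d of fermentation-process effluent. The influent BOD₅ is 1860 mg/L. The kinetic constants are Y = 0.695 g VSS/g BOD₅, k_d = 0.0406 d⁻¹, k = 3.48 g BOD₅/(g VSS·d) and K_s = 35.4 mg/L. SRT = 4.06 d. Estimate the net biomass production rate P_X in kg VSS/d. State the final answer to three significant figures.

Effluent substrate depends only on kinetics and SRT: S = K_s(1 + k_d θ_c) / [θ_c(Yk − k_d) − 1] = 35.4 × (1 + 0.0406 × 4.06) / [4.06 × (0.695 × 3.48 − 0.0406) − 1] = 41.24 / 8.655 = 4.764 mg/L.
Correct the yield for decay: Y_obs = Y/(1 + k_d θ_c) = 0.695 / (1 + 0.0406 × 4.06) = 0.695 / 1.165 = 0.5967.
Mass of BOD₅ removed per day: Q(S₀ − S) = 1280 × 1855 g/m³ = 2375 kg/d.
P_X = Y_obs · Q(S₀ − S) = 0.5967 × 2375 = 1417 kg VSS/d.

P_X ≈ 1420 kg VSS/d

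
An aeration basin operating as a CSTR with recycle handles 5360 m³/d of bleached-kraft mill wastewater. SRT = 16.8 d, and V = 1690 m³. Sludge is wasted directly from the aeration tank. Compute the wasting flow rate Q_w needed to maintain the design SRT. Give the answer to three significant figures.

For wasting at MLVSS concentration, Q_w = V/θ_c = 1690/16.8 = 100.6 m³/d.

Q_w ≈ 101 m³/d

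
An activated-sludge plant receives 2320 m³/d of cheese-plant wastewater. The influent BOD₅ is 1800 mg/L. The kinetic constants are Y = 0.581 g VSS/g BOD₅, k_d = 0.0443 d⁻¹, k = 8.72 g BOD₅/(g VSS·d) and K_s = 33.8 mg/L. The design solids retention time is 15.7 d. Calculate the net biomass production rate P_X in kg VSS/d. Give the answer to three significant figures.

P_X ≈ 1430 kg VSS/d

For a completely mixed reactor with recycle the Lawrence–McCarty relation gives S = K_s·(1 + k_d·θ_c) / [θ_c·(Y·k − k_d) − 1] = 33.8 × (1 + 0.0443 × 15.7) / [15.7 × (0.581 × 8.72 − 0.0443) − 1] = 57.31 / 77.85 = 0.7362 mg/L.
The observed yield is Y_obs = Y/(1 + k_d·θ_c) = 0.581 / (1 + 0.0443 × 15.7) = 0.581 / 1.696 = 0.3427 g VSS per g BOD₅ removed.
ΔS = 1800 − 0.736 = 1799 mg/L, so the substrate removal rate is 2320 × 1799/1000 = 4174 kg BOD₅/d.
P_X = Y_obs · Q(S₀ − S) = 0.3427 × 4174 = 1430 kg VSS/d.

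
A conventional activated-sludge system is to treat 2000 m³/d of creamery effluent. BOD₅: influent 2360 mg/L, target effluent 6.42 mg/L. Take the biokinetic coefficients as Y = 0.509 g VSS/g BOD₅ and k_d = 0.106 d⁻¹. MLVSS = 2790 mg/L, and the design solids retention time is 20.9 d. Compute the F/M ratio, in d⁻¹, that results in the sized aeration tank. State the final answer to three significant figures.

F/M ≈ 0.303 d⁻¹

Steady-state biomass mass balance: V·X·(1 + k_d·θ_c) = Y·Q·(S₀ − S)·θ_c, so V = 0.509 × 2000 × (2360 − 6.42) × 20.9 / [2790 × (1 + 0.106 × 20.9)] = 5.01×10^7 / 8971 = 5582 m³.
Food-to-microorganism ratio F/M = Q S₀ / (V X) = 2000 × 2360 / (5582 × 2790) = 0.3031 d⁻¹.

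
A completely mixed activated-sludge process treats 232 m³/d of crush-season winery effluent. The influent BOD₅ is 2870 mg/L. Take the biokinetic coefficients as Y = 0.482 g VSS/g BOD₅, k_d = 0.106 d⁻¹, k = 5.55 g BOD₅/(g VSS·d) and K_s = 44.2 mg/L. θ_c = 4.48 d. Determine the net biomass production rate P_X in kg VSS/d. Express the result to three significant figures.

P_X ≈ 217 kg VSS/d

For a completely mixed reactor with recycle the Lawrence–McCarty relation gives S = K_s·(1 + k_d·θ_c) / [θ_c·(Y·k − k_d) − 1] = 44.2 × (1 + 0.106 × 4.48) / [4.48 × (0.482 × 5.55 − 0.106) − 1] = 65.19 / 10.51 = 6.203 mg/L.
Correct the yield for decay: Y_obs = Y/(1 + k_d θ_c) = 0.482 / (1 + 0.106 × 4.48) = 0.482 / 1.475 = 0.3268.
Q·(S₀ − S) = 232 × (2870 − 6.20) × 10⁻³ = 664.4 kg/d removed.
Net biomass production P_X = Y_obs × Q·(S₀ − S) = 0.3268 × 664.4 = 217.1 kg VSS/d.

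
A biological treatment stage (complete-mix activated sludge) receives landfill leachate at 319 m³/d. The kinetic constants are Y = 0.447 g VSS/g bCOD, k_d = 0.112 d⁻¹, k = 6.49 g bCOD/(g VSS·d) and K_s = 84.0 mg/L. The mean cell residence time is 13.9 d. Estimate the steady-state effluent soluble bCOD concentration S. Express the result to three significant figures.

For a completely mixed reactor with recycle the Lawrence–McCarty relation gives S = K_s·(1 + k_d·θ_c) / [θ_c·(Y·k − k_d) − 1] = 84.0 × (1 + 0.112 × 13.9) / [13.9 × (0.447 × 6.49 − 0.112) − 1] = 214.8 / 37.77 = 5.687 mg/L.

S ≈ 5.69 mg/L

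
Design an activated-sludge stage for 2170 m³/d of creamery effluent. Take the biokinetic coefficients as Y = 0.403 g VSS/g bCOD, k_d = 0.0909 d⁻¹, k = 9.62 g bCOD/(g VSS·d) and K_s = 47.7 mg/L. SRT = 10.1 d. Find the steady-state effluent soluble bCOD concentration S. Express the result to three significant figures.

S ≈ 2.46 mg/L

Effluent substrate depends only on kinetics and SRT: S = K_s(1 + k_d θ_c) / [θ_c(Yk − k_d) − 1] = 47.7 × (1 + 0.0909 × 10.1) / [10.1 × (0.403 × 9.62 − 0.0909) − 1] = 91.49 / 37.24 = 2.457 mg/L.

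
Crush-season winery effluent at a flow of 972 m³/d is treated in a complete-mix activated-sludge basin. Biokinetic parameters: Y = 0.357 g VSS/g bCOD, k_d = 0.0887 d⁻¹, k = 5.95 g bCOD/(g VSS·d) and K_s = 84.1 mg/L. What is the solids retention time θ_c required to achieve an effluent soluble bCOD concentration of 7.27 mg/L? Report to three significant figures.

θ_c ≈ 12.5 d

From 1/θ_c = Y·k·S/(K_s + S) − k_d: Y·k·S/(K_s+S) = 0.357 × 5.95 × 7.27 / (84.1 + 7.27) = 0.1690 d⁻¹.
Then 1/θ_c = μ − k_d = 0.1690 − 0.0887 = 0.08031 d⁻¹, giving θ_c = 12.45 d.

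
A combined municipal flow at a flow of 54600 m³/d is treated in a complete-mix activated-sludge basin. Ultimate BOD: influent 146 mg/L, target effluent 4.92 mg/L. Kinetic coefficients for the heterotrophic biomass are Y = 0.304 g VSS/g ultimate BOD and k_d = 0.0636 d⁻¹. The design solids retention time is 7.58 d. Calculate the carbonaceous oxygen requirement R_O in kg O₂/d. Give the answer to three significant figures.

Y_obs = Y / (1 + k_d θ_c) = 0.304 / (1 + 0.0636 × 7.58) = 0.304 / 1.482 = 0.2051.
Substrate removed = Q·(S₀ − S) = 54600 m³/d × (146 − 4.92) g/m³ = 7.7×10^6 g/d = 7703 kg/d.
Net sludge production P_X = 0.2051 × 7703 = 1580 kg VSS/d.
Carbonaceous O₂ demand = substrate oxidised − cell-mass equivalent = 7703 − 1.42 × 1580 = 5459 kg O₂/d.

R_O ≈ 5460 kg O₂/d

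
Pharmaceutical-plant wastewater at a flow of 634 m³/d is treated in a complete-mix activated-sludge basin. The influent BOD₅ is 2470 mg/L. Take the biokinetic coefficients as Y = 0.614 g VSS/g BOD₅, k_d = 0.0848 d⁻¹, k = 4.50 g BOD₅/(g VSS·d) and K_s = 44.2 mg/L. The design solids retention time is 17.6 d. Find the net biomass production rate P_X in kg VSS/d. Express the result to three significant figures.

From the Monod/SRT balance for a CMAS, S = K_s·(1+k_d θ_c)/[θ_c·(Y k − k_d) − 1] = 44.2 × (1 + 0.0848 × 17.6) / [17.6 × (0.614 × 4.50 − 0.0848) − 1] = 110.2 / 46.14 = 2.388 mg/L.
Y_obs = Y / (1 + k_d θ_c) = 0.614 / (1 + 0.0848 × 17.6) = 0.614 / 2.492 = 0.2463.
Mass of BOD₅ removed per day: Q(S₀ − S) = 634 × 2468 g/m³ = 1564 kg/d.
P_X = Y_obs · Q(S₀ − S) = 0.2463 × 1564 = 385.4 kg VSS/d.

P_X ≈ 385 kg VSS/d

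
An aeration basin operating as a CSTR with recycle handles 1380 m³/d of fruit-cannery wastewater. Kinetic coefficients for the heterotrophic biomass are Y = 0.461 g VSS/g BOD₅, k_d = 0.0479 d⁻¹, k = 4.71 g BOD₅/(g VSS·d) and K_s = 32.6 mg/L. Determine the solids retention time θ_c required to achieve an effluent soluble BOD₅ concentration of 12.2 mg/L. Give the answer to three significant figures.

θ_c ≈ 1.84 d

Specific growth rate at S = 12.2 mg/L: μ = YkS/(K_s+S) = 0.461·4.71·12.2/(32.6+12.2) = 0.5913 d⁻¹.
1/θ_c = 0.5913 − 0.0479 = 0.5434 d⁻¹, so θ_c = 1.840 d.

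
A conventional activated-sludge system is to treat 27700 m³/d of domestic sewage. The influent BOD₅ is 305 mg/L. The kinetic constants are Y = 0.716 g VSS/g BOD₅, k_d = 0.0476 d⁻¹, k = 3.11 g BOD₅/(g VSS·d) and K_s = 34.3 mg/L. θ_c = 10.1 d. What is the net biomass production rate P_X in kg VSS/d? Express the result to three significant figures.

For a completely mixed reactor with recycle the Lawrence–McCarty relation gives S = K_s·(1 + k_d·θ_c) / [θ_c·(Y·k − k_d) − 1] = 34.3 × (1 + 0.0476 × 10.1) / [10.1 × (0.716 × 3.11 − 0.0476) − 1] = 50.79 / 21.01 = 2.417 mg/L.
Y_obs = Y / (1 + k_d θ_c) = 0.716 / (1 + 0.0476 × 10.1) = 0.716 / 1.481 = 0.4835.
ΔS = 305 − 2.42 = 302.6 mg/L, so the substrate removal rate is 27700 × 302.6/1000 = 8381 kg BOD₅/d.
Net biomass production P_X = Y_obs × Q·(S₀ − S) = 0.4835 × 8381 = 4053 kg VSS/d.

P_X ≈ 4050 kg VSS/d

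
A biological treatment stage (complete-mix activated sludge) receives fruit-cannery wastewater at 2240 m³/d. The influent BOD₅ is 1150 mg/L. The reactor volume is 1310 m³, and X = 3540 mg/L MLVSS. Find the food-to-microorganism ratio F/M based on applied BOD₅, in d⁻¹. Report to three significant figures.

F/M = Q·S₀ / (V·X) = 2240 × 1150 / (1310 × 3540) = 0.5555 g BOD₅·(g VSS·d)⁻¹.

F/M ≈ 0.555 d⁻¹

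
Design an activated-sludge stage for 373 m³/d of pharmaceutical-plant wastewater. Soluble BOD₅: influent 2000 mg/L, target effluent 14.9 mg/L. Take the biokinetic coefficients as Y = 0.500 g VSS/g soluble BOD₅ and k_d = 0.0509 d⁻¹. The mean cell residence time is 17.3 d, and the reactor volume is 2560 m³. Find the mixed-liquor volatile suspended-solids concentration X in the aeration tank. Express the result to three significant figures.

X ≈ 1330 mg/L

From V·X·(1 + k_d·θ_c) = Y·Q·(S₀ − S)·θ_c: X = 0.500 × 373 × (2000 − 14.9) × 17.3 / [2560 × (1 + 0.0509 × 17.3)] = 1330 mg/L.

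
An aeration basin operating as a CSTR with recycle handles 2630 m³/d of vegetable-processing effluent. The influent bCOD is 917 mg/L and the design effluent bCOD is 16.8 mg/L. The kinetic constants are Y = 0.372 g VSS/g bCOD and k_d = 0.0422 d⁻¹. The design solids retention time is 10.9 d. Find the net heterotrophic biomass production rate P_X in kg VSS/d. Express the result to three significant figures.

P_X ≈ 603 kg VSS/d

Y_obs = Y / (1 + k_d θ_c) = 0.372 / (1 + 0.0422 × 10.9) = 0.372 / 1.460 = 0.2548.
ΔS = 917 − 16.8 = 900.2 mg/L, so the substrate removal rate is 2630 × 900.2/1000 = 2368 kg bCOD/d.
So the net sludge growth is P_X = 0.2548 × 2368 = 603.2 kg VSS/d.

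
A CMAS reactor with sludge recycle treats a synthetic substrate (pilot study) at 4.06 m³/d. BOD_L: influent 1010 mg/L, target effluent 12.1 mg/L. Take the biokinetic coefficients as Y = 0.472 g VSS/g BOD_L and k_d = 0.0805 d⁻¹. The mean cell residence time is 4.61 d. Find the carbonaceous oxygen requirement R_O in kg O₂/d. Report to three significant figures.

R_O ≈ 2.07 kg O₂/d

Y_obs = Y / (1 + k_d θ_c) = 0.472 / (1 + 0.0805 × 4.61) = 0.472 / 1.371 = 0.3442.
Substrate removed = Q·(S₀ − S) = 4.06 m³/d × (1010 − 12.1) g/m³ = 4.05×10^3 g/d = 4.051 kg/d.
Net sludge production P_X = 0.3442 × 4.051 = 1.395 kg VSS/d.
Carbonaceous O₂ demand = substrate oxidised − cell-mass equivalent = 4.051 − 1.42 × 1.395 = 2.071 kg O₂/d.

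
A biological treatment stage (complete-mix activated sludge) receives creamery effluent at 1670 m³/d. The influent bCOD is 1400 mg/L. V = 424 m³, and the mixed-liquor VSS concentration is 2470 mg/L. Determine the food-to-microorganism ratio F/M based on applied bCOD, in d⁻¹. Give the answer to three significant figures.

F/M ≈ 2.23 d⁻¹

Food-to-microorganism ratio F/M = Q S₀ / (V X) = 1670 × 1400 / (424.0 × 2470) = 2.232 d⁻¹.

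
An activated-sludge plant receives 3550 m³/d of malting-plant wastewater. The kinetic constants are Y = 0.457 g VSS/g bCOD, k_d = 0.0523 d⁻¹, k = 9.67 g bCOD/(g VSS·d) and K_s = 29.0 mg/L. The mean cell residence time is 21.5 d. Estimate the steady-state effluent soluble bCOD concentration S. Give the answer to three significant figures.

From the Monod/SRT balance for a CMAS, S = K_s·(1+k_d θ_c)/[θ_c·(Y k − k_d) − 1] = 29.0 × (1 + 0.0523 × 21.5) / [21.5 × (0.457 × 9.67 − 0.0523) − 1] = 61.61 / 92.89 = 0.6633 mg/L.

S ≈ 0.663 mg/L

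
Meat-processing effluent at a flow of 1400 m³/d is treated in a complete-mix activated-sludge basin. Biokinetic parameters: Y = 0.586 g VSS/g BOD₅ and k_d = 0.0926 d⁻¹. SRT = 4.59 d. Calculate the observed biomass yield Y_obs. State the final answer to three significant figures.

Y_obs ≈ 0.411 g VSS/g BOD₅

Correct the yield for decay: Y_obs = Y/(1 + k_d θ_c) = 0.586 / (1 + 0.0926 × 4.59) = 0.586 / 1.425 = 0.4112.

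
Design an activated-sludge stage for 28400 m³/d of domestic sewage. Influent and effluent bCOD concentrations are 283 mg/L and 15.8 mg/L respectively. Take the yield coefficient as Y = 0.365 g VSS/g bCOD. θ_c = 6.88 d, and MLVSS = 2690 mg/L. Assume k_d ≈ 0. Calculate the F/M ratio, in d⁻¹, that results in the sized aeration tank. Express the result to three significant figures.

F/M ≈ 0.422 d⁻¹

V·X = Y·Q·ΔS·θ_c gives V = 0.365 × 28400 × (283 − 15.8) × 6.88 / 2690 = 7084 m³.
F/M = applied load / biomass = Q·S₀/(V·X) = 28400 × 283 / (7084 × 2690) = 0.4218 d⁻¹.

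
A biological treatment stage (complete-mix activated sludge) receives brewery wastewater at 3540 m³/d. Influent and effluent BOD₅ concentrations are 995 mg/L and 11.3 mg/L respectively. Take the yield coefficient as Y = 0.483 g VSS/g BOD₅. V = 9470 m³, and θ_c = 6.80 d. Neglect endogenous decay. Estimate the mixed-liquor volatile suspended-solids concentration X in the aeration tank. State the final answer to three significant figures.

X ≈ 1210 mg/L

From V·X = Y·Q·(S₀ − S)·θ_c (decay neglected): X = 0.483 × 3540 × (995 − 11.3) × 6.80 / 9470 = 1208 mg/L.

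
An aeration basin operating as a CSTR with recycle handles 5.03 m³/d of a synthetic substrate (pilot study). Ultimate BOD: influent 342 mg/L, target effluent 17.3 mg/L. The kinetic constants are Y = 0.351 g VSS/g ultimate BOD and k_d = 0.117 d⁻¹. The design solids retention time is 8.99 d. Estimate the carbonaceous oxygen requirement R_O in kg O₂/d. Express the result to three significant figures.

The observed yield is Y_obs = Y/(1 + k_d·θ_c) = 0.351 / (1 + 0.117 × 8.99) = 0.351 / 2.052 = 0.1711 g VSS per g ultimate BOD removed.
Substrate removed = Q·(S₀ − S) = 5.03 m³/d × (342 − 17.3) g/m³ = 1.63×10^3 g/d = 1.633 kg/d.
Net sludge production P_X = 0.1711 × 1.633 = 0.2794 kg VSS/d.
Carbonaceous O₂ demand = substrate oxidised − cell-mass equivalent = 1.633 − 1.42 × 0.2794 = 1.237 kg O₂/d.

R_O ≈ 1.24 kg O₂/d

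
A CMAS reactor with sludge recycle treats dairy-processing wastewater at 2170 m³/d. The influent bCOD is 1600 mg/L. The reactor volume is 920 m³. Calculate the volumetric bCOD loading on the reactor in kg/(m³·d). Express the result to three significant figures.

Volumetric loading L_v = Q·S₀ / V = 2170 × 1600 g/m³ / 920.0 m³ = 3774 g/(m³·d) = 3.774 kg bCOD/(m³·d).

L_v ≈ 3.77 kg bCOD/(m³·d)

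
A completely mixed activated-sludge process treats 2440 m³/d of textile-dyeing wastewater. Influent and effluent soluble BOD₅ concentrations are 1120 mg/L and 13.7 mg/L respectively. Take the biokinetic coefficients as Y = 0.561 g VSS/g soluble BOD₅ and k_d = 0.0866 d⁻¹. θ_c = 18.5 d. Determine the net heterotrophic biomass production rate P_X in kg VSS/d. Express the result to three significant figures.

Observed yield with endogenous decay: Y_obs = Y / (1 + k_d·θ_c) = 0.561 / (1 + 0.0866 × 18.5) = 0.561 / 2.602 = 0.2156 g VSS/g soluble BOD₅.
Mass of soluble BOD₅ removed per day: Q(S₀ − S) = 2440 × 1106 g/m³ = 2699 kg/d.
Biomass produced: P_X = Y_obs·Q·ΔS = 0.2156 × 2699 ≈ 582.0 kg VSS/d.

P_X ≈ 582 kg VSS/d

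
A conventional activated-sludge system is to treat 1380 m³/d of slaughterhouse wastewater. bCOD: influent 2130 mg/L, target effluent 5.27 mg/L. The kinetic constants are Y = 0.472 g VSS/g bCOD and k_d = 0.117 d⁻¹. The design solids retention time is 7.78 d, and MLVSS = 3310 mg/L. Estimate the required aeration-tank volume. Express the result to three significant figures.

V ≈ 1700 m³

From the SRT design equation V = Y Q (S₀−S) θ_c / [X (1 + k_d θ_c)] = 0.472 × 1380 × (2130 − 5.27) × 7.78 / [3310 × (1 + 0.117 × 7.78)] = 1.08×10^7 / 6323 = 1703 m³.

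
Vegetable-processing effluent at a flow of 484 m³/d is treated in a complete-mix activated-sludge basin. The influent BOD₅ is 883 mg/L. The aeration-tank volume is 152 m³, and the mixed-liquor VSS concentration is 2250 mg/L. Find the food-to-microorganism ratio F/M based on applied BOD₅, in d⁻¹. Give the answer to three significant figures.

F/M = Q·S₀ / (V·X) = 484 × 883 / (152.0 × 2250) = 1.250 g BOD₅·(g VSS·d)⁻¹.

F/M ≈ 1.25 d⁻¹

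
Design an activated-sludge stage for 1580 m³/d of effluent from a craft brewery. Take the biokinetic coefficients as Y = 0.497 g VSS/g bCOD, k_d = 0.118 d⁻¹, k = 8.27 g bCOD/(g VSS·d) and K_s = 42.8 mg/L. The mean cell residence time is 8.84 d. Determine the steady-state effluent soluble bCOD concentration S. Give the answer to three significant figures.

S ≈ 2.55 mg/L

From the Monod/SRT balance for a CMAS, S = K_s·(1+k_d θ_c)/[θ_c·(Y k − k_d) − 1] = 42.8 × (1 + 0.118 × 8.84) / [8.84 × (0.497 × 8.27 − 0.118) − 1] = 87.45 / 34.29 = 2.550 mg/L.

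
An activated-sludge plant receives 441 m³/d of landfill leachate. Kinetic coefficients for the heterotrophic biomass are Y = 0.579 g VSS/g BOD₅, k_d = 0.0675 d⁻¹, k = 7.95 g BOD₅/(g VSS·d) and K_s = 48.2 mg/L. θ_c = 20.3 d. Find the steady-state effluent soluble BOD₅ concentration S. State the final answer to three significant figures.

S ≈ 1.25 mg/L

From the Monod/SRT balance for a CMAS, S = K_s·(1+k_d θ_c)/[θ_c·(Y k − k_d) − 1] = 48.2 × (1 + 0.0675 × 20.3) / [20.3 × (0.579 × 7.95 − 0.0675) − 1] = 114.2 / 91.07 = 1.254 mg/L.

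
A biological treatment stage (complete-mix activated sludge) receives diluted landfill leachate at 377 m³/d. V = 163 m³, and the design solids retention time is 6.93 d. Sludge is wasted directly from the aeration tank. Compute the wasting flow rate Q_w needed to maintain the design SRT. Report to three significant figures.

Wasting from the aeration tank: Q_w = V / θ_c = 163.0 / 6.93 = 23.52 m³/d.

Q_w ≈ 23.5 m³/d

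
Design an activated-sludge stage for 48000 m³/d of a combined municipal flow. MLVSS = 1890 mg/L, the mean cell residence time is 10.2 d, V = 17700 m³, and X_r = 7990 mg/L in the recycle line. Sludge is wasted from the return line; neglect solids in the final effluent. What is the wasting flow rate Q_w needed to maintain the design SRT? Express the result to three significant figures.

Q_w ≈ 410 m³/d

Q_w = (V·X)/(θ_c X_r) = 17700 × 1890 / (10.2 × 7990) = 410.5 m³/d.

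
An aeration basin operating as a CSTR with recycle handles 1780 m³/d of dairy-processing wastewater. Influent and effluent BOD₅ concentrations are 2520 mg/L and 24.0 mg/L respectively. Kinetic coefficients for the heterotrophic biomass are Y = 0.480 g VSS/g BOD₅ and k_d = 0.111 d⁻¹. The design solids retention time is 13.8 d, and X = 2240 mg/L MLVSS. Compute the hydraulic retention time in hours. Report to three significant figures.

From the SRT design equation V = Y Q (S₀−S) θ_c / [X (1 + k_d θ_c)] = 0.480 × 1780 × (2520 − 24.0) × 13.8 / [2240 × (1 + 0.111 × 13.8)] = 2.94×10^7 / 5671 = 5189 m³.
HRT = V/Q = 5189 m³ / 1780 m³·d⁻¹ = 2.915 d × 24 = 69.97 h.

τ ≈ 70.0 h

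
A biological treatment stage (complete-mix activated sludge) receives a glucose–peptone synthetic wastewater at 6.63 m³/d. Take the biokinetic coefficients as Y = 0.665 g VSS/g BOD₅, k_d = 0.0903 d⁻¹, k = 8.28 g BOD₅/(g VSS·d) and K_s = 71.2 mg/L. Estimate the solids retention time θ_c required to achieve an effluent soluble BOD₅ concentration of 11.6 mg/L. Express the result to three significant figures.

Specific growth rate at S = 11.6 mg/L: μ = YkS/(K_s+S) = 0.665·8.28·11.6/(71.2+11.6) = 0.7714 d⁻¹.
θ_c = 1/(μ − k_d) = 1/(0.7714 − 0.0903) = 1/0.6811 = 1.468 d.

θ_c ≈ 1.47 d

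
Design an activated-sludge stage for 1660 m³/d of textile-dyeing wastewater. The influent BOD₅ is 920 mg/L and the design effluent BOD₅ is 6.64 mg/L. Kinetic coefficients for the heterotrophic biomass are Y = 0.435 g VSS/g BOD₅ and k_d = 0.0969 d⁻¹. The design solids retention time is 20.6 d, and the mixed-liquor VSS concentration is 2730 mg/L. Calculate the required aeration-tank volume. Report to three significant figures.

V ≈ 1660 m³

Steady-state biomass mass balance: V·X·(1 + k_d·θ_c) = Y·Q·(S₀ − S)·θ_c, so V = 0.435 × 1660 × (920 − 6.64) × 20.6 / [2730 × (1 + 0.0969 × 20.6)] = 1.36×10^7 / 8179 = 1661 m³.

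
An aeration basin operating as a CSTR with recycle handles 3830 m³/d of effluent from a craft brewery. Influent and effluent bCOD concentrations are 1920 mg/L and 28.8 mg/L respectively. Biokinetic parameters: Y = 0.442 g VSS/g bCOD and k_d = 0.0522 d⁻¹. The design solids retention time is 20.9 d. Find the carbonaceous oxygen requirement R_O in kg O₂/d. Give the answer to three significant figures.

The observed yield is Y_obs = Y/(1 + k_d·θ_c) = 0.442 / (1 + 0.0522 × 20.9) = 0.442 / 2.091 = 0.2114 g VSS per g bCOD removed.
ΔS = 1920 − 28.8 = 1891 mg/L, so the substrate removal rate is 3830 × 1891/1000 = 7243 kg bCOD/d.
P_X = Y_obs·Q·(S₀ − S) = 0.2114 × 7243 = 1531 kg VSS/d.
Carbonaceous O₂ demand = substrate oxidised − cell-mass equivalent = 7243 − 1.42 × 1531 = 5069 kg O₂/d.

R_O ≈ 5070 kg O₂/d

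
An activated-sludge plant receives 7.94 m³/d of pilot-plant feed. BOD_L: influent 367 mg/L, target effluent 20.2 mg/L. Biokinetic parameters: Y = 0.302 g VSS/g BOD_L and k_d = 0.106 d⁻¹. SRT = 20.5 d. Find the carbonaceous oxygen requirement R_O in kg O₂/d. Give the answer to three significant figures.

R_O ≈ 2.38 kg O₂/d

The observed yield is Y_obs = Y/(1 + k_d·θ_c) = 0.302 / (1 + 0.106 × 20.5) = 0.302 / 3.173 = 0.09518 g VSS per g BOD_L removed.
ΔS = 367 − 20.2 = 346.8 mg/L, so the substrate removal rate is 7.94 × 346.8/1000 = 2.754 kg BOD_L/d.
Biomass synthesised: P_X = Y_obs × 2.754 = 0.2621 kg VSS/d.
R_O = Q·(S₀ − S) − 1.42·P_X = 2.754 − 1.42 × 0.2621 = 2.381 kg O₂/d.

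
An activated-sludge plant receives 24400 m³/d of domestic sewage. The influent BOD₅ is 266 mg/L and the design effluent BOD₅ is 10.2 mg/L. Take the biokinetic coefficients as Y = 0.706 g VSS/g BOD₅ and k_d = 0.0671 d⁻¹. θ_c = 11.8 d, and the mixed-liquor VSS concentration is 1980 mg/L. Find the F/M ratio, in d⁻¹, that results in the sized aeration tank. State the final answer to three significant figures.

F/M ≈ 0.224 d⁻¹

Rearranging the biomass balance for a CMAS with decay, V = Y·Q·ΔS·θ_c / [X·(1+k_d θ_c)] = 0.706 × 24400 × (266 − 10.2) × 11.8 / [1980 × (1 + 0.0671 × 11.8)] = 5.2×10^7 / 3548 = 14656 m³.
F/M = applied load / biomass = Q·S₀/(V·X) = 24400 × 266 / (14656 × 1980) = 0.2237 d⁻¹.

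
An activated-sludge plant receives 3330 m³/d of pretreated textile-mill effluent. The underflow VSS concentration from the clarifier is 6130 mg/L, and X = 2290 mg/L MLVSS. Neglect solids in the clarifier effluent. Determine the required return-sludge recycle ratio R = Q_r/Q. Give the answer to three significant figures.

R ≈ 0.596

Solids balance on the clarifier gives (1+R)X = R·X_r, so R = X/(X_r − X) = 2290 / (6130 − 2290) = 0.5964.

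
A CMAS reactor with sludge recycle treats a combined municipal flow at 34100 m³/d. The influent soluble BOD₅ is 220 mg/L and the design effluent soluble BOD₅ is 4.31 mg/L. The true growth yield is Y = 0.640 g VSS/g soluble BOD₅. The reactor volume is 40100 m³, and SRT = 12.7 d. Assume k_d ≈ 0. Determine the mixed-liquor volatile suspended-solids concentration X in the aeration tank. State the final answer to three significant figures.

Without decay, X = Y Q (S₀−S) θ_c / V = 0.640 × 34100 × (220 − 4.31) × 12.7 / 40100 = 1491 mg/L.

X ≈ 1490 mg/L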